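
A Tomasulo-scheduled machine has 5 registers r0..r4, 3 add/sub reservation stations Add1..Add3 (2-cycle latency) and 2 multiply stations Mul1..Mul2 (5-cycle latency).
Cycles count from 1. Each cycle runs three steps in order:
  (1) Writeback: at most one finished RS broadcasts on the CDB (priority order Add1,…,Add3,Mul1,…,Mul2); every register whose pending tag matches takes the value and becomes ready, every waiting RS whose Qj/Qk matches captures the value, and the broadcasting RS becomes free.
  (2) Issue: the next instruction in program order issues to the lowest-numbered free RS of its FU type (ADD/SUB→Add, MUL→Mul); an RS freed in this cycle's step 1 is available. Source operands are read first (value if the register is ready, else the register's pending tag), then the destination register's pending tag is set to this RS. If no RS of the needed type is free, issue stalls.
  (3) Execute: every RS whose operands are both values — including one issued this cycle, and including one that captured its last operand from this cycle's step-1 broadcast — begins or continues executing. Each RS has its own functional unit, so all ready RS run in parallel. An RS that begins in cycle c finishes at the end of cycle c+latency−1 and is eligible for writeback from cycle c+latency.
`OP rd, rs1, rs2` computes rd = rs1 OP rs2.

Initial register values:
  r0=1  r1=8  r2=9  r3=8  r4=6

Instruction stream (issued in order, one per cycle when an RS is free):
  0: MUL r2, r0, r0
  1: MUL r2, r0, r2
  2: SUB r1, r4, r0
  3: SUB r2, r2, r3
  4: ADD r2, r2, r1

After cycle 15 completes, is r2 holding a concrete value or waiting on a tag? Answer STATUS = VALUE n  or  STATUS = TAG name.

c1: issue MUL r2<-Mul1 | r0:1,r1:8,r2:Mul1,r3:8,r4:6
c2: issue MUL r2<-Mul2 | r0:1,r1:8,r2:Mul2,r3:8,r4:6
c3: issue SUB r1<-Add1 | r0:1,r1:Add1,r2:Mul2,r3:8,r4:6
c4: issue SUB r2<-Add2 | r0:1,r1:Add1,r2:Add2,r3:8,r4:6
c5: CDB Add1=5; issue ADD r2<-Add1 | r0:1,r1:5,r2:Add1,r3:8,r4:6
c6: CDB Mul1=1 | r0:1,r1:5,r2:Add1,r3:8,r4:6
c7: - | r0:1,r1:5,r2:Add1,r3:8,r4:6
c8: - | r0:1,r1:5,r2:Add1,r3:8,r4:6
c9: - | r0:1,r1:5,r2:Add1,r3:8,r4:6
c10: - | r0:1,r1:5,r2:Add1,r3:8,r4:6
c11: CDB Mul2=1 | r0:1,r1:5,r2:Add1,r3:8,r4:6
c12: - | r0:1,r1:5,r2:Add1,r3:8,r4:6
c13: CDB Add2=-7 | r0:1,r1:5,r2:Add1,r3:8,r4:6
c14: - | r0:1,r1:5,r2:Add1,r3:8,r4:6
c15: CDB Add1=-2 | r0:1,r1:5,r2:-2,r3:8,r4:6

STATUS = VALUE -2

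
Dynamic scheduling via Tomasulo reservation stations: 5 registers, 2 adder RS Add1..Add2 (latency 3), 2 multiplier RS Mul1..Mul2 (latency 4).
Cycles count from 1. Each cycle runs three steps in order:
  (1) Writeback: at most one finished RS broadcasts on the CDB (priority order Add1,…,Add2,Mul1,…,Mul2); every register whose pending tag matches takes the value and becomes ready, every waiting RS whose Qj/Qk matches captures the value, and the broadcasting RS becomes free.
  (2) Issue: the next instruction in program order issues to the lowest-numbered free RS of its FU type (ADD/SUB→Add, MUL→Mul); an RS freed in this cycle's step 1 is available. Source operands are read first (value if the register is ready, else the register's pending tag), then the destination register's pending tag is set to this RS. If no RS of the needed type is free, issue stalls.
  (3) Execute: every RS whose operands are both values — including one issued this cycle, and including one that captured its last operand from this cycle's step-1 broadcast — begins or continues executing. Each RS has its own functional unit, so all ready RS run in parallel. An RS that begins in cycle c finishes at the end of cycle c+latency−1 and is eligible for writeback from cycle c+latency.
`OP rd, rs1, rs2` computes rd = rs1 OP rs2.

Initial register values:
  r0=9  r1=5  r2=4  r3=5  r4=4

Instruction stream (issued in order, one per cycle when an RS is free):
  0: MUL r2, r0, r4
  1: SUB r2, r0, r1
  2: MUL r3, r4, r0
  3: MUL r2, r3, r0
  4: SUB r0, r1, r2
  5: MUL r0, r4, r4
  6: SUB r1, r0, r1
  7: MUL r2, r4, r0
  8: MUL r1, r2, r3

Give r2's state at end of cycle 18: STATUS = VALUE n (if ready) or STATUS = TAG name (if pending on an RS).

cycle 1: issue MUL r2<-Mul1 // r0:9,r1:5,r2:Mul1,r3:5,r4:4
cycle 2: issue SUB r2<-Add1 // r0:9,r1:5,r2:Add1,r3:5,r4:4
cycle 3: issue MUL r3<-Mul2 // r0:9,r1:5,r2:Add1,r3:Mul2,r4:4
cycle 4: stall // r0:9,r1:5,r2:Add1,r3:Mul2,r4:4
cycle 5: CDB Add1=4; stall // r0:9,r1:5,r2:4,r3:Mul2,r4:4
cycle 6: CDB Mul1=36; issue MUL r2<-Mul1 // r0:9,r1:5,r2:Mul1,r3:Mul2,r4:4
cycle 7: CDB Mul2=36; issue SUB r0<-Add1 // r0:Add1,r1:5,r2:Mul1,r3:36,r4:4
cycle 8: issue MUL r0<-Mul2 // r0:Mul2,r1:5,r2:Mul1,r3:36,r4:4
cycle 9: issue SUB r1<-Add2 // r0:Mul2,r1:Add2,r2:Mul1,r3:36,r4:4
cycle 10: stall // r0:Mul2,r1:Add2,r2:Mul1,r3:36,r4:4
cycle 11: CDB Mul1=324; issue MUL r2<-Mul1 // r0:Mul2,r1:Add2,r2:Mul1,r3:36,r4:4
cycle 12: CDB Mul2=16; issue MUL r1<-Mul2 // r0:16,r1:Mul2,r2:Mul1,r3:36,r4:4
cycle 13: - // r0:16,r1:Mul2,r2:Mul1,r3:36,r4:4
cycle 14: CDB Add1=-319 // r0:16,r1:Mul2,r2:Mul1,r3:36,r4:4
cycle 15: CDB Add2=11 // r0:16,r1:Mul2,r2:Mul1,r3:36,r4:4
cycle 16: CDB Mul1=64 // r0:16,r1:Mul2,r2:64,r3:36,r4:4
cycle 17: - // r0:16,r1:Mul2,r2:64,r3:36,r4:4
cycle 18: - // r0:16,r1:Mul2,r2:64,r3:36,r4:4

STATUS = VALUE 64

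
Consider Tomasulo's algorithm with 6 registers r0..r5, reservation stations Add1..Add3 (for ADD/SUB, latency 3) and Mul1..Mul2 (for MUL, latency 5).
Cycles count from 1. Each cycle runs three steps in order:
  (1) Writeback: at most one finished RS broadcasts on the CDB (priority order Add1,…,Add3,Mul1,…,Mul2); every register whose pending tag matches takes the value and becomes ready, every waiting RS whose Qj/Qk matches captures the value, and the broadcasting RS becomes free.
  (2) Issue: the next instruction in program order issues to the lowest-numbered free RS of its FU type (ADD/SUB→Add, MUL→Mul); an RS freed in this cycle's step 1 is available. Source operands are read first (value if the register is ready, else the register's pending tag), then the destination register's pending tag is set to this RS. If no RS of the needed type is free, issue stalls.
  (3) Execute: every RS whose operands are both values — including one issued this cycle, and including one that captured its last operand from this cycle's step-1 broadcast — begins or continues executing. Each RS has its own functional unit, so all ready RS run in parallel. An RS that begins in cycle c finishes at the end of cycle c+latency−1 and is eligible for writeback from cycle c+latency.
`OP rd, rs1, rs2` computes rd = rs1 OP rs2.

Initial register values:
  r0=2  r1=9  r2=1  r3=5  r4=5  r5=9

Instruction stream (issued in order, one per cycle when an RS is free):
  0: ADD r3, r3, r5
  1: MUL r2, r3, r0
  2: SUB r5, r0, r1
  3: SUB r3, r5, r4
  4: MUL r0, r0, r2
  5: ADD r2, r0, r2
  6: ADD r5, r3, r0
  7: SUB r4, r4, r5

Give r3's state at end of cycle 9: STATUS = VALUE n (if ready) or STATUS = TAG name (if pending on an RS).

cycle 1: issue ADD r3<-Add1 // r0:2,r1:9,r2:1,r3:Add1,r4:5,r5:9
cycle 2: issue MUL r2<-Mul1 // r0:2,r1:9,r2:Mul1,r3:Add1,r4:5,r5:9
cycle 3: issue SUB r5<-Add2 // r0:2,r1:9,r2:Mul1,r3:Add1,r4:5,r5:Add2
cycle 4: CDB Add1=14; issue SUB r3<-Add1 // r0:2,r1:9,r2:Mul1,r3:Add1,r4:5,r5:Add2
cycle 5: issue MUL r0<-Mul2 // r0:Mul2,r1:9,r2:Mul1,r3:Add1,r4:5,r5:Add2
cycle 6: CDB Add2=-7; issue ADD r2<-Add2 // r0:Mul2,r1:9,r2:Add2,r3:Add1,r4:5,r5:-7
cycle 7: issue ADD r5<-Add3 // r0:Mul2,r1:9,r2:Add2,r3:Add1,r4:5,r5:Add3
cycle 8: stall // r0:Mul2,r1:9,r2:Add2,r3:Add1,r4:5,r5:Add3
cycle 9: CDB Add1=-12; issue SUB r4<-Add1 // r0:Mul2,r1:9,r2:Add2,r3:-12,r4:Add1,r5:Add3

STATUS = VALUE -12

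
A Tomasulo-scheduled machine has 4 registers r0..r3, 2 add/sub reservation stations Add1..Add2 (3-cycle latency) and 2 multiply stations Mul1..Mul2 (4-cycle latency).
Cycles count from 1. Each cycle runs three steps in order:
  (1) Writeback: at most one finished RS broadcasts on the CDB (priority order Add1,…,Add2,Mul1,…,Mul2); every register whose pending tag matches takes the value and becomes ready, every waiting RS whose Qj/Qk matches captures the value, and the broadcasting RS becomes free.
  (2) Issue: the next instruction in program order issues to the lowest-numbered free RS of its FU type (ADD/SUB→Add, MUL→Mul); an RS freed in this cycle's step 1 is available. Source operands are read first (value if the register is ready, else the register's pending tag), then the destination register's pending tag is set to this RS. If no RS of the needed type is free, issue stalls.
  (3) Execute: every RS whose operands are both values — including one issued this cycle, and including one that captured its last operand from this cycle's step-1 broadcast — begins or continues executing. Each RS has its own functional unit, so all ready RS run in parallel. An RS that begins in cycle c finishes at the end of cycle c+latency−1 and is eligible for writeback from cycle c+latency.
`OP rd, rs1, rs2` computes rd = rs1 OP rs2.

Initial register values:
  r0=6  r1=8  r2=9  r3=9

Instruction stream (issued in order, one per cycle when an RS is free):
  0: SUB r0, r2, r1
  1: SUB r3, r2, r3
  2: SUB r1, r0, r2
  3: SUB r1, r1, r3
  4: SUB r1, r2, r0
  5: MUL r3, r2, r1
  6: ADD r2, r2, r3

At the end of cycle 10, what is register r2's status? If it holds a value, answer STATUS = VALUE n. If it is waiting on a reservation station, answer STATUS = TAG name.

STATUS = TAG Add1

  c1: issue SUB r0<-Add1  regs: r0:Add1,r1:8,r2:9,r3:9
  c2: issue SUB r3<-Add2  regs: r0:Add1,r1:8,r2:9,r3:Add2
  c3: stall  regs: r0:Add1,r1:8,r2:9,r3:Add2
  c4: CDB Add1=1; issue SUB r1<-Add1  regs: r0:1,r1:Add1,r2:9,r3:Add2
  c5: CDB Add2=0; issue SUB r1<-Add2  regs: r0:1,r1:Add2,r2:9,r3:0
  c6: stall  regs: r0:1,r1:Add2,r2:9,r3:0
  c7: CDB Add1=-8; issue SUB r1<-Add1  regs: r0:1,r1:Add1,r2:9,r3:0
  c8: issue MUL r3<-Mul1  regs: r0:1,r1:Add1,r2:9,r3:Mul1
  c9: stall  regs: r0:1,r1:Add1,r2:9,r3:Mul1
  c10: CDB Add1=8; issue ADD r2<-Add1  regs: r0:1,r1:8,r2:Add1,r3:Mul1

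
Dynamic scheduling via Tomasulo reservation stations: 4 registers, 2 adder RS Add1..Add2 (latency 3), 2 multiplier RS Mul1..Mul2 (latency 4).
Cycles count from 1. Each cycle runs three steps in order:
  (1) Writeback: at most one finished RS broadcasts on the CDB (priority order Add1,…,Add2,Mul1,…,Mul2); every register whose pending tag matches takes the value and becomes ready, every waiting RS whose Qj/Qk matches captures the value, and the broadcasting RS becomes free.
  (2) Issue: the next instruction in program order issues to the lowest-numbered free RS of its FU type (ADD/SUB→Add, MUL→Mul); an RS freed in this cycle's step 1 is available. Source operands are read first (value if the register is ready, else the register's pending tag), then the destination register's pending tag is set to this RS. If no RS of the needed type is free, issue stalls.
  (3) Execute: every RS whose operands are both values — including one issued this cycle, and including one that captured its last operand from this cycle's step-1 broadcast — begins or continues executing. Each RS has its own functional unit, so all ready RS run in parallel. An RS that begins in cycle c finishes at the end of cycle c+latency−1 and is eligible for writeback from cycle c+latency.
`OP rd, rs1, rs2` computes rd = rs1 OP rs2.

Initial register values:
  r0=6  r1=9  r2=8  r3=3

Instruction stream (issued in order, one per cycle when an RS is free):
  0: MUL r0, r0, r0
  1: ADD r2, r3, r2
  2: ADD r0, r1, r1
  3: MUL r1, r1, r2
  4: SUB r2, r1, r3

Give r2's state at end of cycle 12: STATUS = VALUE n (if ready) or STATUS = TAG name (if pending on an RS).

cycle 1: issue MUL r0<-Mul1 // r0:Mul1,r1:9,r2:8,r3:3
cycle 2: issue ADD r2<-Add1 // r0:Mul1,r1:9,r2:Add1,r3:3
cycle 3: issue ADD r0<-Add2 // r0:Add2,r1:9,r2:Add1,r3:3
cycle 4: issue MUL r1<-Mul2 // r0:Add2,r1:Mul2,r2:Add1,r3:3
cycle 5: CDB Add1=11; issue SUB r2<-Add1 // r0:Add2,r1:Mul2,r2:Add1,r3:3
cycle 6: CDB Add2=18 // r0:18,r1:Mul2,r2:Add1,r3:3
cycle 7: CDB Mul1=36 // r0:18,r1:Mul2,r2:Add1,r3:3
cycle 8: - // r0:18,r1:Mul2,r2:Add1,r3:3
cycle 9: CDB Mul2=99 // r0:18,r1:99,r2:Add1,r3:3
cycle 10: - // r0:18,r1:99,r2:Add1,r3:3
cycle 11: - // r0:18,r1:99,r2:Add1,r3:3
cycle 12: CDB Add1=96 // r0:18,r1:99,r2:96,r3:3

STATUS = VALUE 96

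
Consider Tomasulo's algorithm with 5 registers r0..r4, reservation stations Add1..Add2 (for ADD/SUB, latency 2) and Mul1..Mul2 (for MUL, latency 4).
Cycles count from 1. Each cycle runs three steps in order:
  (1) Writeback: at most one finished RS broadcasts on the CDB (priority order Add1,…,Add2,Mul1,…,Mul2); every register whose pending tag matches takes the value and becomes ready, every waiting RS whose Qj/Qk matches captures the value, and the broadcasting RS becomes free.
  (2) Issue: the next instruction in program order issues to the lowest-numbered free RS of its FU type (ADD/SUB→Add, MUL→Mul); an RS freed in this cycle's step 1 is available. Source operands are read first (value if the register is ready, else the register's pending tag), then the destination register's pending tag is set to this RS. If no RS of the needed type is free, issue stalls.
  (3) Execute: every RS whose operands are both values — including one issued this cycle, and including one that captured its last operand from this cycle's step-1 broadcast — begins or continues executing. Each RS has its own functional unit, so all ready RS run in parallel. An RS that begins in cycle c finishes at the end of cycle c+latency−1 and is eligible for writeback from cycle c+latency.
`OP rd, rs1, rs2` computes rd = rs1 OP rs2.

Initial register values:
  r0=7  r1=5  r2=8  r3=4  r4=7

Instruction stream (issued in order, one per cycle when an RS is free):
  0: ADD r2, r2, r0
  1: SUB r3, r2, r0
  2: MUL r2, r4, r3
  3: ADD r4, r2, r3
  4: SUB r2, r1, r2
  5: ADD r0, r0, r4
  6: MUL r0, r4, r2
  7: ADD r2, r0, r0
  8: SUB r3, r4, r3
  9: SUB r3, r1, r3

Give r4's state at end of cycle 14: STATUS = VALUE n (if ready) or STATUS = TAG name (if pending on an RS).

STATUS = VALUE 64

cycle 1: issue ADD r2<-Add1 // r0:7,r1:5,r2:Add1,r3:4,r4:7
cycle 2: issue SUB r3<-Add2 // r0:7,r1:5,r2:Add1,r3:Add2,r4:7
cycle 3: CDB Add1=15; issue MUL r2<-Mul1 // r0:7,r1:5,r2:Mul1,r3:Add2,r4:7
cycle 4: issue ADD r4<-Add1 // r0:7,r1:5,r2:Mul1,r3:Add2,r4:Add1
cycle 5: CDB Add2=8; issue SUB r2<-Add2 // r0:7,r1:5,r2:Add2,r3:8,r4:Add1
cycle 6: stall // r0:7,r1:5,r2:Add2,r3:8,r4:Add1
cycle 7: stall // r0:7,r1:5,r2:Add2,r3:8,r4:Add1
cycle 8: stall // r0:7,r1:5,r2:Add2,r3:8,r4:Add1
cycle 9: CDB Mul1=56; stall // r0:7,r1:5,r2:Add2,r3:8,r4:Add1
cycle 10: stall // r0:7,r1:5,r2:Add2,r3:8,r4:Add1
cycle 11: CDB Add1=64; issue ADD r0<-Add1 // r0:Add1,r1:5,r2:Add2,r3:8,r4:64
cycle 12: CDB Add2=-51; issue MUL r0<-Mul1 // r0:Mul1,r1:5,r2:-51,r3:8,r4:64
cycle 13: CDB Add1=71; issue ADD r2<-Add1 // r0:Mul1,r1:5,r2:Add1,r3:8,r4:64
cycle 14: issue SUB r3<-Add2 // r0:Mul1,r1:5,r2:Add1,r3:Add2,r4:64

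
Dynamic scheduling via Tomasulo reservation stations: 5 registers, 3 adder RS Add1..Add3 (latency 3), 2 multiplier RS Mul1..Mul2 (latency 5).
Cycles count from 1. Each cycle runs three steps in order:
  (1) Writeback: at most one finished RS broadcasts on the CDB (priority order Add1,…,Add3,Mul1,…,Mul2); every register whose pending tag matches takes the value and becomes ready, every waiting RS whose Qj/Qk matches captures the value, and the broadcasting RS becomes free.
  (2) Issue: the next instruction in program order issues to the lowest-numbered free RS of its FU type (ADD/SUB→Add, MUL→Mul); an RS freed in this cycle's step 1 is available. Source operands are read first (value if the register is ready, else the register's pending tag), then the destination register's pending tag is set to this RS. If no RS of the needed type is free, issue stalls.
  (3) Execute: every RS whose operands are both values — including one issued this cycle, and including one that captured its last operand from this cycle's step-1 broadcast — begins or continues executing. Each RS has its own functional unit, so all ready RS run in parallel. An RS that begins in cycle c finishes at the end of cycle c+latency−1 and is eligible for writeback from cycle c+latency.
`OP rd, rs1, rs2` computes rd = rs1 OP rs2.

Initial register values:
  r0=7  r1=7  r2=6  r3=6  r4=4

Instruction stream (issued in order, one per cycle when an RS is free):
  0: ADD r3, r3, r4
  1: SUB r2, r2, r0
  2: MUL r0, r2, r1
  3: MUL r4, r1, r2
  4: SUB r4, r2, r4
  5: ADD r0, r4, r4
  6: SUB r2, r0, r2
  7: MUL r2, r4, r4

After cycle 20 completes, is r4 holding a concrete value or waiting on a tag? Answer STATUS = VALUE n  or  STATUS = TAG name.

STATUS = VALUE 6

c1: issue ADD r3<-Add1 | r0:7,r1:7,r2:6,r3:Add1,r4:4
c2: issue SUB r2<-Add2 | r0:7,r1:7,r2:Add2,r3:Add1,r4:4
c3: issue MUL r0<-Mul1 | r0:Mul1,r1:7,r2:Add2,r3:Add1,r4:4
c4: CDB Add1=10; issue MUL r4<-Mul2 | r0:Mul1,r1:7,r2:Add2,r3:10,r4:Mul2
c5: CDB Add2=-1; issue SUB r4<-Add1 | r0:Mul1,r1:7,r2:-1,r3:10,r4:Add1
c6: issue ADD r0<-Add2 | r0:Add2,r1:7,r2:-1,r3:10,r4:Add1
c7: issue SUB r2<-Add3 | r0:Add2,r1:7,r2:Add3,r3:10,r4:Add1
c8: stall | r0:Add2,r1:7,r2:Add3,r3:10,r4:Add1
c9: stall | r0:Add2,r1:7,r2:Add3,r3:10,r4:Add1
c10: CDB Mul1=-7; issue MUL r2<-Mul1 | r0:Add2,r1:7,r2:Mul1,r3:10,r4:Add1
c11: CDB Mul2=-7 | r0:Add2,r1:7,r2:Mul1,r3:10,r4:Add1
c12: - | r0:Add2,r1:7,r2:Mul1,r3:10,r4:Add1
c13: - | r0:Add2,r1:7,r2:Mul1,r3:10,r4:Add1
c14: CDB Add1=6 | r0:Add2,r1:7,r2:Mul1,r3:10,r4:6
c15: - | r0:Add2,r1:7,r2:Mul1,r3:10,r4:6
c16: - | r0:Add2,r1:7,r2:Mul1,r3:10,r4:6
c17: CDB Add2=12 | r0:12,r1:7,r2:Mul1,r3:10,r4:6
c18: - | r0:12,r1:7,r2:Mul1,r3:10,r4:6
c19: CDB Mul1=36 | r0:12,r1:7,r2:36,r3:10,r4:6
c20: CDB Add3=13 | r0:12,r1:7,r2:36,r3:10,r4:6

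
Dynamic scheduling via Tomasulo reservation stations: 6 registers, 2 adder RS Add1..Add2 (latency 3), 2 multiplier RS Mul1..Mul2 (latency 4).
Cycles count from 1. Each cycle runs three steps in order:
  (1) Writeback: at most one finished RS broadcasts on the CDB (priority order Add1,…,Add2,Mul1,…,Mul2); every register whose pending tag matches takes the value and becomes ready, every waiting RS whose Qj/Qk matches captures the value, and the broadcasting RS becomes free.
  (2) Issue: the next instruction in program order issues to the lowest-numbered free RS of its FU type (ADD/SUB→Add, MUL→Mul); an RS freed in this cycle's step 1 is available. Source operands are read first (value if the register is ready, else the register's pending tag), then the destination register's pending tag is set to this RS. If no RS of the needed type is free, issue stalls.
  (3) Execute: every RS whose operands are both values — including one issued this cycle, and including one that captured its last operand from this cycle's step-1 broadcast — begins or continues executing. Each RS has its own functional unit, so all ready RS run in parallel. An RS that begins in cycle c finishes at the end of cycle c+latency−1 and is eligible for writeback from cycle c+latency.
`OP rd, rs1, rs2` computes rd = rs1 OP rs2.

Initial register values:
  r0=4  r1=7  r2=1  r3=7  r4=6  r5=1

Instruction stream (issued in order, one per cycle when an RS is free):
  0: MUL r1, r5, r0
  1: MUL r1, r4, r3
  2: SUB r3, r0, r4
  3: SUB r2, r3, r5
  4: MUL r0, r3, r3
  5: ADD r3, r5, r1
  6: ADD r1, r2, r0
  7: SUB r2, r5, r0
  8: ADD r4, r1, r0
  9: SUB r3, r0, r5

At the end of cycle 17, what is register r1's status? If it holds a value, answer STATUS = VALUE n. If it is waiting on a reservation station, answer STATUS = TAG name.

cycle 1: issue MUL r1<-Mul1 // r0:4,r1:Mul1,r2:1,r3:7,r4:6,r5:1
cycle 2: issue MUL r1<-Mul2 // r0:4,r1:Mul2,r2:1,r3:7,r4:6,r5:1
cycle 3: issue SUB r3<-Add1 // r0:4,r1:Mul2,r2:1,r3:Add1,r4:6,r5:1
cycle 4: issue SUB r2<-Add2 // r0:4,r1:Mul2,r2:Add2,r3:Add1,r4:6,r5:1
cycle 5: CDB Mul1=4; issue MUL r0<-Mul1 // r0:Mul1,r1:Mul2,r2:Add2,r3:Add1,r4:6,r5:1
cycle 6: CDB Add1=-2; issue ADD r3<-Add1 // r0:Mul1,r1:Mul2,r2:Add2,r3:Add1,r4:6,r5:1
cycle 7: CDB Mul2=42; stall // r0:Mul1,r1:42,r2:Add2,r3:Add1,r4:6,r5:1
cycle 8: stall // r0:Mul1,r1:42,r2:Add2,r3:Add1,r4:6,r5:1
cycle 9: CDB Add2=-3; issue ADD r1<-Add2 // r0:Mul1,r1:Add2,r2:-3,r3:Add1,r4:6,r5:1
cycle 10: CDB Add1=43; issue SUB r2<-Add1 // r0:Mul1,r1:Add2,r2:Add1,r3:43,r4:6,r5:1
cycle 11: CDB Mul1=4; stall // r0:4,r1:Add2,r2:Add1,r3:43,r4:6,r5:1
cycle 12: stall // r0:4,r1:Add2,r2:Add1,r3:43,r4:6,r5:1
cycle 13: stall // r0:4,r1:Add2,r2:Add1,r3:43,r4:6,r5:1
cycle 14: CDB Add1=-3; issue ADD r4<-Add1 // r0:4,r1:Add2,r2:-3,r3:43,r4:Add1,r5:1
cycle 15: CDB Add2=1; issue SUB r3<-Add2 // r0:4,r1:1,r2:-3,r3:Add2,r4:Add1,r5:1
cycle 16: - // r0:4,r1:1,r2:-3,r3:Add2,r4:Add1,r5:1
cycle 17: - // r0:4,r1:1,r2:-3,r3:Add2,r4:Add1,r5:1

STATUS = VALUE 1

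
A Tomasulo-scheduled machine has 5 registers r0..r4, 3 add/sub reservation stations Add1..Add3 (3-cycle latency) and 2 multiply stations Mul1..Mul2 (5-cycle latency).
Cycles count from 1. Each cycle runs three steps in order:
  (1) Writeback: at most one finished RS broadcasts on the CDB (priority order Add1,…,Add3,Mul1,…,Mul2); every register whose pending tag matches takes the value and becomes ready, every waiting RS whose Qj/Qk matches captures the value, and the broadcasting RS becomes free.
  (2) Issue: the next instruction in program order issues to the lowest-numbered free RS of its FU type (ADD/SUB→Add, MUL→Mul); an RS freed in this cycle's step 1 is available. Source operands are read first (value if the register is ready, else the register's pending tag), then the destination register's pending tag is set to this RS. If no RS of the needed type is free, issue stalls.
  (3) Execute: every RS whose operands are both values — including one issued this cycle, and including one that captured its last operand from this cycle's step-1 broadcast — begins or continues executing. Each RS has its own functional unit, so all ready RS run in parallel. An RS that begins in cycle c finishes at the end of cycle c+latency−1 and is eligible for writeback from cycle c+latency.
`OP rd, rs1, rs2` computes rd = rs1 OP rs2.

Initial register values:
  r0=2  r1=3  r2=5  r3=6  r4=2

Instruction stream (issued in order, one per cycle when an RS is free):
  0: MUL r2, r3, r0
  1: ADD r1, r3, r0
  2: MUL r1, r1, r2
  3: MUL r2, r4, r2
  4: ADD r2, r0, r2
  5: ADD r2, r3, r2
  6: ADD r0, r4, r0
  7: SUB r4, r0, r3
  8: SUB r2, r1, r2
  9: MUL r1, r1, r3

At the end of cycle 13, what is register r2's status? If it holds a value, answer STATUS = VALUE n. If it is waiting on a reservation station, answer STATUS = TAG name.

STATUS = TAG Add2

cycle 1: issue MUL r2<-Mul1 // r0:2,r1:3,r2:Mul1,r3:6,r4:2
cycle 2: issue ADD r1<-Add1 // r0:2,r1:Add1,r2:Mul1,r3:6,r4:2
cycle 3: issue MUL r1<-Mul2 // r0:2,r1:Mul2,r2:Mul1,r3:6,r4:2
cycle 4: stall // r0:2,r1:Mul2,r2:Mul1,r3:6,r4:2
cycle 5: CDB Add1=8; stall // r0:2,r1:Mul2,r2:Mul1,r3:6,r4:2
cycle 6: CDB Mul1=12; issue MUL r2<-Mul1 // r0:2,r1:Mul2,r2:Mul1,r3:6,r4:2
cycle 7: issue ADD r2<-Add1 // r0:2,r1:Mul2,r2:Add1,r3:6,r4:2
cycle 8: issue ADD r2<-Add2 // r0:2,r1:Mul2,r2:Add2,r3:6,r4:2
cycle 9: issue ADD r0<-Add3 // r0:Add3,r1:Mul2,r2:Add2,r3:6,r4:2
cycle 10: stall // r0:Add3,r1:Mul2,r2:Add2,r3:6,r4:2
cycle 11: CDB Mul1=24; stall // r0:Add3,r1:Mul2,r2:Add2,r3:6,r4:2
cycle 12: CDB Add3=4; issue SUB r4<-Add3 // r0:4,r1:Mul2,r2:Add2,r3:6,r4:Add3
cycle 13: CDB Mul2=96; stall // r0:4,r1:96,r2:Add2,r3:6,r4:Add3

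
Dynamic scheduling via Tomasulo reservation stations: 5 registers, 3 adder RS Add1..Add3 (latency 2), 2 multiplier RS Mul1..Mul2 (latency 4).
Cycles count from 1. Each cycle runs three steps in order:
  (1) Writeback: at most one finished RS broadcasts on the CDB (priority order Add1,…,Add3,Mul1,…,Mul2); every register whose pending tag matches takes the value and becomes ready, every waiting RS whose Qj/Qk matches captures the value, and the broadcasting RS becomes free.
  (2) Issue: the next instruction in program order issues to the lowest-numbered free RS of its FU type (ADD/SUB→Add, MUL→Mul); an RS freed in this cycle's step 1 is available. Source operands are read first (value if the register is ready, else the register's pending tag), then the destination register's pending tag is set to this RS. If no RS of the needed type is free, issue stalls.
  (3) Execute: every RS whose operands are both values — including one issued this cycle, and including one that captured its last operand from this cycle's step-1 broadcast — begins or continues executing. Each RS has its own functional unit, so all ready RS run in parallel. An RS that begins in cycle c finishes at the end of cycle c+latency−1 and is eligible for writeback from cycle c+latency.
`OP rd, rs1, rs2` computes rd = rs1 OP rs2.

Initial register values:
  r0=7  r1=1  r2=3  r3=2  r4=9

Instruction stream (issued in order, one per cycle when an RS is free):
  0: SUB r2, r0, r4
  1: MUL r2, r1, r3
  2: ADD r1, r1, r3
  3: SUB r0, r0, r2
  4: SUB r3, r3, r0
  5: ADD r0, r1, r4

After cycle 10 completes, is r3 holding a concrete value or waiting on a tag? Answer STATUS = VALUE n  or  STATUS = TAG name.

STATUS = VALUE -3

c1: issue SUB r2<-Add1 | r0:7,r1:1,r2:Add1,r3:2,r4:9
c2: issue MUL r2<-Mul1 | r0:7,r1:1,r2:Mul1,r3:2,r4:9
c3: CDB Add1=-2; issue ADD r1<-Add1 | r0:7,r1:Add1,r2:Mul1,r3:2,r4:9
c4: issue SUB r0<-Add2 | r0:Add2,r1:Add1,r2:Mul1,r3:2,r4:9
c5: CDB Add1=3; issue SUB r3<-Add1 | r0:Add2,r1:3,r2:Mul1,r3:Add1,r4:9
c6: CDB Mul1=2; issue ADD r0<-Add3 | r0:Add3,r1:3,r2:2,r3:Add1,r4:9
c7: - | r0:Add3,r1:3,r2:2,r3:Add1,r4:9
c8: CDB Add2=5 | r0:Add3,r1:3,r2:2,r3:Add1,r4:9
c9: CDB Add3=12 | r0:12,r1:3,r2:2,r3:Add1,r4:9
c10: CDB Add1=-3 | r0:12,r1:3,r2:2,r3:-3,r4:9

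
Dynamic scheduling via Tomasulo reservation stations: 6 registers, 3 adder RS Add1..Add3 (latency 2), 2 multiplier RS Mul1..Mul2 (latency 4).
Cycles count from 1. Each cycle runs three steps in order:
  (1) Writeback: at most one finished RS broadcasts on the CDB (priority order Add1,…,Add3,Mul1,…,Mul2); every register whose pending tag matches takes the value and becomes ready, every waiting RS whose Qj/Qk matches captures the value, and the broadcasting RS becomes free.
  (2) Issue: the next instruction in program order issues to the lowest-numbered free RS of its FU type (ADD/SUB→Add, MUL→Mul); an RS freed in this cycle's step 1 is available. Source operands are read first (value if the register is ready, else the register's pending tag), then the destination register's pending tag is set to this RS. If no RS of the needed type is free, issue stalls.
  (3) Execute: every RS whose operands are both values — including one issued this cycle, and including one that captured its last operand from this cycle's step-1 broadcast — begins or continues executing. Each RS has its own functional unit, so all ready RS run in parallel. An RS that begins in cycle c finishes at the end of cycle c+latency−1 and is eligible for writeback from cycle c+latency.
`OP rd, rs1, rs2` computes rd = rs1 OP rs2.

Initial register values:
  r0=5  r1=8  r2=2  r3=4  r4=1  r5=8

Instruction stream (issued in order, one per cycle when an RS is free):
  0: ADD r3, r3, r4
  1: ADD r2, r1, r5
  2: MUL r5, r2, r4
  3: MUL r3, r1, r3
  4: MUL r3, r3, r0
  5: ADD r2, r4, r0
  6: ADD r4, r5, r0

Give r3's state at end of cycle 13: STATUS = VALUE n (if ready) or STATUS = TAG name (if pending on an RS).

STATUS = VALUE 200

c1: issue ADD r3<-Add1 | r0:5,r1:8,r2:2,r3:Add1,r4:1,r5:8
c2: issue ADD r2<-Add2 | r0:5,r1:8,r2:Add2,r3:Add1,r4:1,r5:8
c3: CDB Add1=5; issue MUL r5<-Mul1 | r0:5,r1:8,r2:Add2,r3:5,r4:1,r5:Mul1
c4: CDB Add2=16; issue MUL r3<-Mul2 | r0:5,r1:8,r2:16,r3:Mul2,r4:1,r5:Mul1
c5: stall | r0:5,r1:8,r2:16,r3:Mul2,r4:1,r5:Mul1
c6: stall | r0:5,r1:8,r2:16,r3:Mul2,r4:1,r5:Mul1
c7: stall | r0:5,r1:8,r2:16,r3:Mul2,r4:1,r5:Mul1
c8: CDB Mul1=16; issue MUL r3<-Mul1 | r0:5,r1:8,r2:16,r3:Mul1,r4:1,r5:16
c9: CDB Mul2=40; issue ADD r2<-Add1 | r0:5,r1:8,r2:Add1,r3:Mul1,r4:1,r5:16
c10: issue ADD r4<-Add2 | r0:5,r1:8,r2:Add1,r3:Mul1,r4:Add2,r5:16
c11: CDB Add1=6 | r0:5,r1:8,r2:6,r3:Mul1,r4:Add2,r5:16
c12: CDB Add2=21 | r0:5,r1:8,r2:6,r3:Mul1,r4:21,r5:16
c13: CDB Mul1=200 | r0:5,r1:8,r2:6,r3:200,r4:21,r5:16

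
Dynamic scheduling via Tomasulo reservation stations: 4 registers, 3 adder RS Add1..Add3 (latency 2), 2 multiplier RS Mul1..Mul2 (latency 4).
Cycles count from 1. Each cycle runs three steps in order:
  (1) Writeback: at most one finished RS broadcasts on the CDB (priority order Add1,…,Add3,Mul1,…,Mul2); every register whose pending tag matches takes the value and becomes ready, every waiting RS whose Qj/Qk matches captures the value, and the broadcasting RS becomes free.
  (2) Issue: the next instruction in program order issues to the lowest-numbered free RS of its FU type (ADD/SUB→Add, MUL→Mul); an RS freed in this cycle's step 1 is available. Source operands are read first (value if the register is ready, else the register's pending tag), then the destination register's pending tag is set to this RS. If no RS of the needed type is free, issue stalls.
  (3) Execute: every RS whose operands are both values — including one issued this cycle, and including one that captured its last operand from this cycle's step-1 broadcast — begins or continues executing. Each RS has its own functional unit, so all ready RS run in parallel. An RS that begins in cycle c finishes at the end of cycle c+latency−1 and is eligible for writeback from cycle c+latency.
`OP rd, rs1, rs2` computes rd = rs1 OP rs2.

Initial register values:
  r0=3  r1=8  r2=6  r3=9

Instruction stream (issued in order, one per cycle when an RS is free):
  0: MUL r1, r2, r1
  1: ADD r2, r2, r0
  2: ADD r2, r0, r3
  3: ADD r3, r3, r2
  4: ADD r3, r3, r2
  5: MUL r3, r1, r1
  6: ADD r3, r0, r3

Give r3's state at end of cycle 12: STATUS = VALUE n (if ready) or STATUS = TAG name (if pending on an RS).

STATUS = VALUE 2307

  c1: issue MUL r1<-Mul1  regs: r0:3,r1:Mul1,r2:6,r3:9
  c2: issue ADD r2<-Add1  regs: r0:3,r1:Mul1,r2:Add1,r3:9
  c3: issue ADD r2<-Add2  regs: r0:3,r1:Mul1,r2:Add2,r3:9
  c4: CDB Add1=9; issue ADD r3<-Add1  regs: r0:3,r1:Mul1,r2:Add2,r3:Add1
  c5: CDB Add2=12; issue ADD r3<-Add2  regs: r0:3,r1:Mul1,r2:12,r3:Add2
  c6: CDB Mul1=48; issue MUL r3<-Mul1  regs: r0:3,r1:48,r2:12,r3:Mul1
  c7: CDB Add1=21; issue ADD r3<-Add1  regs: r0:3,r1:48,r2:12,r3:Add1
  c8: -  regs: r0:3,r1:48,r2:12,r3:Add1
  c9: CDB Add2=33  regs: r0:3,r1:48,r2:12,r3:Add1
  c10: CDB Mul1=2304  regs: r0:3,r1:48,r2:12,r3:Add1
  c11: -  regs: r0:3,r1:48,r2:12,r3:Add1
  c12: CDB Add1=2307  regs: r0:3,r1:48,r2:12,r3:2307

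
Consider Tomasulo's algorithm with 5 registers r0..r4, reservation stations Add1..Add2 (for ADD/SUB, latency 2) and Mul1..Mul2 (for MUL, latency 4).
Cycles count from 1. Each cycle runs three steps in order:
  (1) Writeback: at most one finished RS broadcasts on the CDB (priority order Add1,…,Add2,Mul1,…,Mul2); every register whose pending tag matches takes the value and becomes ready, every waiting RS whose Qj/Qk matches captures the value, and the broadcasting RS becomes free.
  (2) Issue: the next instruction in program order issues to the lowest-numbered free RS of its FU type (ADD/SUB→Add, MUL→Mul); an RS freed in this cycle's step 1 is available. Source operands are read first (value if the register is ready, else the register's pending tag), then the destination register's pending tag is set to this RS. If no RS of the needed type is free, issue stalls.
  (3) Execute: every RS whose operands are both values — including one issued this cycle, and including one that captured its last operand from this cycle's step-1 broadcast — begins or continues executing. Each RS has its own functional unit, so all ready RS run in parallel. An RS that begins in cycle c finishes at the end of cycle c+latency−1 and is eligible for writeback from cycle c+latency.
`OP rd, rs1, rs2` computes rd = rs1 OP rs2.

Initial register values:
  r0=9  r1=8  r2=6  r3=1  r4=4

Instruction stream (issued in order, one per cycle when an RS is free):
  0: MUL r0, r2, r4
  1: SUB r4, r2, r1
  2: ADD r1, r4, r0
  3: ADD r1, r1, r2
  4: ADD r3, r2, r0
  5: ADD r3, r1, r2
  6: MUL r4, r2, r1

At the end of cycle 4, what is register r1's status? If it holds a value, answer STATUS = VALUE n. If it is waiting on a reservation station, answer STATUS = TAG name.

c1: issue MUL r0<-Mul1 | r0:Mul1,r1:8,r2:6,r3:1,r4:4
c2: issue SUB r4<-Add1 | r0:Mul1,r1:8,r2:6,r3:1,r4:Add1
c3: issue ADD r1<-Add2 | r0:Mul1,r1:Add2,r2:6,r3:1,r4:Add1
c4: CDB Add1=-2; issue ADD r1<-Add1 | r0:Mul1,r1:Add1,r2:6,r3:1,r4:-2

STATUS = TAG Add1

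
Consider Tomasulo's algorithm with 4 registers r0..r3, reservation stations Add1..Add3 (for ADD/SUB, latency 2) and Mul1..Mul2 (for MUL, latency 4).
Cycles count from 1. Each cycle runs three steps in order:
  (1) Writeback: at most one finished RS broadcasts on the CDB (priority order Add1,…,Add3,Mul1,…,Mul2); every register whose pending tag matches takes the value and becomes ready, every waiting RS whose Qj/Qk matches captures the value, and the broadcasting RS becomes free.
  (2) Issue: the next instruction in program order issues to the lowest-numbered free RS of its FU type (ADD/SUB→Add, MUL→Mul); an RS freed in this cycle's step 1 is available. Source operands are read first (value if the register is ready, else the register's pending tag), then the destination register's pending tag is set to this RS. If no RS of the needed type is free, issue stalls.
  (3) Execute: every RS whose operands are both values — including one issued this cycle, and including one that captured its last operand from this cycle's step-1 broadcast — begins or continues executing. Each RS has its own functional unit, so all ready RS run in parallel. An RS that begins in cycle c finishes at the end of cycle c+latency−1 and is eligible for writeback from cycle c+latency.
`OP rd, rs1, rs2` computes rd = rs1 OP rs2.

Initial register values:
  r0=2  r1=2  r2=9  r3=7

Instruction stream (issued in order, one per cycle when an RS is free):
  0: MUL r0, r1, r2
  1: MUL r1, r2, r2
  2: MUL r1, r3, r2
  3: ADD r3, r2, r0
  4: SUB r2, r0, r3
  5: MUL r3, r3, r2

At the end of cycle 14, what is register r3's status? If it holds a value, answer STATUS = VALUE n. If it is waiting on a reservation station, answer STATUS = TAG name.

c1: issue MUL r0<-Mul1 | r0:Mul1,r1:2,r2:9,r3:7
c2: issue MUL r1<-Mul2 | r0:Mul1,r1:Mul2,r2:9,r3:7
c3: stall | r0:Mul1,r1:Mul2,r2:9,r3:7
c4: stall | r0:Mul1,r1:Mul2,r2:9,r3:7
c5: CDB Mul1=18; issue MUL r1<-Mul1 | r0:18,r1:Mul1,r2:9,r3:7
c6: CDB Mul2=81; issue ADD r3<-Add1 | r0:18,r1:Mul1,r2:9,r3:Add1
c7: issue SUB r2<-Add2 | r0:18,r1:Mul1,r2:Add2,r3:Add1
c8: CDB Add1=27; issue MUL r3<-Mul2 | r0:18,r1:Mul1,r2:Add2,r3:Mul2
c9: CDB Mul1=63 | r0:18,r1:63,r2:Add2,r3:Mul2
c10: CDB Add2=-9 | r0:18,r1:63,r2:-9,r3:Mul2
c11: - | r0:18,r1:63,r2:-9,r3:Mul2
c12: - | r0:18,r1:63,r2:-9,r3:Mul2
c13: - | r0:18,r1:63,r2:-9,r3:Mul2
c14: CDB Mul2=-243 | r0:18,r1:63,r2:-9,r3:-243

STATUS = VALUE -243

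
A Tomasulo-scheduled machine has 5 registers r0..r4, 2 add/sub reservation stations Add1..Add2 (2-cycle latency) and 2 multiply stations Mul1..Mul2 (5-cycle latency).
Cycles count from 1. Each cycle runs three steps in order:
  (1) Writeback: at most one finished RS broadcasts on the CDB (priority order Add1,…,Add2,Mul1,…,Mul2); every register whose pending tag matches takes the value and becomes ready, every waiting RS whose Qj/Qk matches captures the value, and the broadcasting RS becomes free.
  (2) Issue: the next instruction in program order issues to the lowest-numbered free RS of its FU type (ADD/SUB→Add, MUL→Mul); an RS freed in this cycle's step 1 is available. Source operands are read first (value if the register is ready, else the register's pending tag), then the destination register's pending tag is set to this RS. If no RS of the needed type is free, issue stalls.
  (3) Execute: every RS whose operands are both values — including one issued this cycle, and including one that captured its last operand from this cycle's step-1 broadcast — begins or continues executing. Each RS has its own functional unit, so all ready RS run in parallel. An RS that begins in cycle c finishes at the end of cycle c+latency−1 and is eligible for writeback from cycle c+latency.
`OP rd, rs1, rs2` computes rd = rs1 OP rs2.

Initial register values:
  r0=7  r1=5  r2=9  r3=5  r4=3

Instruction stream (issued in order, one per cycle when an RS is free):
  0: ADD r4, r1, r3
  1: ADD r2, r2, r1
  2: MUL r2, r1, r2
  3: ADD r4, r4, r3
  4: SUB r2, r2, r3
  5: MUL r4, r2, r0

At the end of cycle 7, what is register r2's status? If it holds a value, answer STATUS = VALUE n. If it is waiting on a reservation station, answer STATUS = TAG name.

c1: issue ADD r4<-Add1 | r0:7,r1:5,r2:9,r3:5,r4:Add1
c2: issue ADD r2<-Add2 | r0:7,r1:5,r2:Add2,r3:5,r4:Add1
c3: CDB Add1=10; issue MUL r2<-Mul1 | r0:7,r1:5,r2:Mul1,r3:5,r4:10
c4: CDB Add2=14; issue ADD r4<-Add1 | r0:7,r1:5,r2:Mul1,r3:5,r4:Add1
c5: issue SUB r2<-Add2 | r0:7,r1:5,r2:Add2,r3:5,r4:Add1
c6: CDB Add1=15; issue MUL r4<-Mul2 | r0:7,r1:5,r2:Add2,r3:5,r4:Mul2
c7: - | r0:7,r1:5,r2:Add2,r3:5,r4:Mul2

STATUS = TAG Add2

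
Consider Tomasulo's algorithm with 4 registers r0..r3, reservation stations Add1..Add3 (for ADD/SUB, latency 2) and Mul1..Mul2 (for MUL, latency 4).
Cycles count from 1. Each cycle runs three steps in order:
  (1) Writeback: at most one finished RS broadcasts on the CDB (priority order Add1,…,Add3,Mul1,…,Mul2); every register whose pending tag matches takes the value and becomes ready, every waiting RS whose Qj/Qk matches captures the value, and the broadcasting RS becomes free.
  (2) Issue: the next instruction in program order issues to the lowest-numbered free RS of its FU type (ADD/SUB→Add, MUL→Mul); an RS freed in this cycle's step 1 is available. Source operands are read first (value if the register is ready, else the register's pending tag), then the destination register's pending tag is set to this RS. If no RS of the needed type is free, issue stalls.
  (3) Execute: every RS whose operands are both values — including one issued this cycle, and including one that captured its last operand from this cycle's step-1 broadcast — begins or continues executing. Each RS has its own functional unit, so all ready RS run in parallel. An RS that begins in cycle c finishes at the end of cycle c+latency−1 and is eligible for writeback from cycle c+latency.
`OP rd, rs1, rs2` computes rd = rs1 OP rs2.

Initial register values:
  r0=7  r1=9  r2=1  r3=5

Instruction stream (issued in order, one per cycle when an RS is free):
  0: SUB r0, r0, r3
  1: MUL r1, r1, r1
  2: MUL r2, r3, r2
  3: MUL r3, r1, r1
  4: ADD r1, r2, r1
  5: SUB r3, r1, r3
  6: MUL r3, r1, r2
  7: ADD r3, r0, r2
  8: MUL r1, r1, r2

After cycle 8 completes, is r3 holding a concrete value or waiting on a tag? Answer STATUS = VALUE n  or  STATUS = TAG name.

STATUS = TAG Add2

cycle 1: issue SUB r0<-Add1 // r0:Add1,r1:9,r2:1,r3:5
cycle 2: issue MUL r1<-Mul1 // r0:Add1,r1:Mul1,r2:1,r3:5
cycle 3: CDB Add1=2; issue MUL r2<-Mul2 // r0:2,r1:Mul1,r2:Mul2,r3:5
cycle 4: stall // r0:2,r1:Mul1,r2:Mul2,r3:5
cycle 5: stall // r0:2,r1:Mul1,r2:Mul2,r3:5
cycle 6: CDB Mul1=81; issue MUL r3<-Mul1 // r0:2,r1:81,r2:Mul2,r3:Mul1
cycle 7: CDB Mul2=5; issue ADD r1<-Add1 // r0:2,r1:Add1,r2:5,r3:Mul1
cycle 8: issue SUB r3<-Add2 // r0:2,r1:Add1,r2:5,r3:Add2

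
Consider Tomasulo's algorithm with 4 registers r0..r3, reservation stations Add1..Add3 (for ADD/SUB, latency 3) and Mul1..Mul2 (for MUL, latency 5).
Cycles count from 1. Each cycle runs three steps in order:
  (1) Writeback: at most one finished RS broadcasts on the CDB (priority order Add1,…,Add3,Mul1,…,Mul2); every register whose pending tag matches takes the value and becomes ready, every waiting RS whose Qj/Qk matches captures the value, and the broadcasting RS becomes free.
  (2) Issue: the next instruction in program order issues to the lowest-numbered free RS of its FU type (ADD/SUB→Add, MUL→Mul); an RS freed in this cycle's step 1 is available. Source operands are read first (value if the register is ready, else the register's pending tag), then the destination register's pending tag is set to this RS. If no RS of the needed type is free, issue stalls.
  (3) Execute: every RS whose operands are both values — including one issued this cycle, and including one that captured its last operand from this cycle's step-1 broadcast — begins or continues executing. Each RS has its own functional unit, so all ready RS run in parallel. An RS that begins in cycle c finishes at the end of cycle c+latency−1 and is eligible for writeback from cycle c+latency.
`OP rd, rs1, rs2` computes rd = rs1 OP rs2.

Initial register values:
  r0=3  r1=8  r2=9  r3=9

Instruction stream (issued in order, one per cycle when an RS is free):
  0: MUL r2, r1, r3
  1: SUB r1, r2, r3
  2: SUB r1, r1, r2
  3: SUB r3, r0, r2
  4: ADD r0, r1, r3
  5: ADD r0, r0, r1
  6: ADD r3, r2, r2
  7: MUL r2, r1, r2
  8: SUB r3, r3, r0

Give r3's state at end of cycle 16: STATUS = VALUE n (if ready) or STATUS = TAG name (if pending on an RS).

c1: issue MUL r2<-Mul1 | r0:3,r1:8,r2:Mul1,r3:9
c2: issue SUB r1<-Add1 | r0:3,r1:Add1,r2:Mul1,r3:9
c3: issue SUB r1<-Add2 | r0:3,r1:Add2,r2:Mul1,r3:9
c4: issue SUB r3<-Add3 | r0:3,r1:Add2,r2:Mul1,r3:Add3
c5: stall | r0:3,r1:Add2,r2:Mul1,r3:Add3
c6: CDB Mul1=72; stall | r0:3,r1:Add2,r2:72,r3:Add3
c7: stall | r0:3,r1:Add2,r2:72,r3:Add3
c8: stall | r0:3,r1:Add2,r2:72,r3:Add3
c9: CDB Add1=63; issue ADD r0<-Add1 | r0:Add1,r1:Add2,r2:72,r3:Add3
c10: CDB Add3=-69; issue ADD r0<-Add3 | r0:Add3,r1:Add2,r2:72,r3:-69
c11: stall | r0:Add3,r1:Add2,r2:72,r3:-69
c12: CDB Add2=-9; issue ADD r3<-Add2 | r0:Add3,r1:-9,r2:72,r3:Add2
c13: issue MUL r2<-Mul1 | r0:Add3,r1:-9,r2:Mul1,r3:Add2
c14: stall | r0:Add3,r1:-9,r2:Mul1,r3:Add2
c15: CDB Add1=-78; issue SUB r3<-Add1 | r0:Add3,r1:-9,r2:Mul1,r3:Add1
c16: CDB Add2=144 | r0:Add3,r1:-9,r2:Mul1,r3:Add1

STATUS = TAG Add1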